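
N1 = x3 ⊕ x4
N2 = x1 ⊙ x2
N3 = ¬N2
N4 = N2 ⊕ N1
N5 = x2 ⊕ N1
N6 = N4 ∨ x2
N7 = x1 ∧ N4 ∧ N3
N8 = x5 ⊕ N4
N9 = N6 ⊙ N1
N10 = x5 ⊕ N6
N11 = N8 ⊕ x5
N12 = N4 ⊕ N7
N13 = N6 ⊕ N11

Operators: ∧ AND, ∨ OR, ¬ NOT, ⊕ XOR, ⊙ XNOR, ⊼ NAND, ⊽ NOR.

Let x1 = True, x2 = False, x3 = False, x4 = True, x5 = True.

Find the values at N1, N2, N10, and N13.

N1 = True, N2 = False, N10 = False, N13 = False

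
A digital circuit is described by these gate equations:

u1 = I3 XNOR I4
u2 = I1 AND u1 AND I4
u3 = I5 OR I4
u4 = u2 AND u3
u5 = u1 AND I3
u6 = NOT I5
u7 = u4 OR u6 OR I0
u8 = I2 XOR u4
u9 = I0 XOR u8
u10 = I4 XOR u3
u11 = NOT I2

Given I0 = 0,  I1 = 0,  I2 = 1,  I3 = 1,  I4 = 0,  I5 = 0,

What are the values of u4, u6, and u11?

u1 = I3 XNOR I4 = 1 XNOR 0 = 0
u2 = I1 AND u1 AND I4 = 0 AND 0 AND 0 = 0
u3 = I5 OR I4 = 0 OR 0 = 0
u4 = u2 AND u3 = 0 AND 0 = 0
u6 = NOT I5 = NOT 0 = 1
u11 = NOT I2 = NOT 1 = 0

u4 = 0, u6 = 1, u11 = 0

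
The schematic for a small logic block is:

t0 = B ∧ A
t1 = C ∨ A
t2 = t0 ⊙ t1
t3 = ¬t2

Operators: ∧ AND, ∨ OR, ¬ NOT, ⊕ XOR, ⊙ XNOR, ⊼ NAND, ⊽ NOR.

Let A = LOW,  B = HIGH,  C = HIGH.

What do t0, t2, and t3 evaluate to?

t0 = B AND A = HIGH AND LOW = LOW
t1 = C OR A = HIGH OR LOW = HIGH
t2 = t0 XNOR t1 = LOW XNOR HIGH = LOW
t3 = NOT t2 = NOT LOW = HIGH

t0 = LOW, t2 = LOW, t3 = HIGH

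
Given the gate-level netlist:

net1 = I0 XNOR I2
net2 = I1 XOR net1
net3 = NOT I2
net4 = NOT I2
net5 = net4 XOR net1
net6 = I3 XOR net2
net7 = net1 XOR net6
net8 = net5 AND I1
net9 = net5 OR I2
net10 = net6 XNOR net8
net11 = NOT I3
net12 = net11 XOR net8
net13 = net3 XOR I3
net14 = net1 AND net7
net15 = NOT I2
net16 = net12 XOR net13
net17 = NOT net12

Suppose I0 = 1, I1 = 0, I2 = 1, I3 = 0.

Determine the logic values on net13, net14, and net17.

net13 = 0; net14 = 0; net17 = 0

net1 = I0 XNOR I2 = 1 XNOR 1 = 1
net2 = I1 XOR net1 = 0 XOR 1 = 1
net3 = NOT I2 = NOT 1 = 0
net4 = NOT I2 = NOT 1 = 0
net5 = net4 XOR net1 = 0 XOR 1 = 1
net6 = I3 XOR net2 = 0 XOR 1 = 1
net7 = net1 XOR net6 = 1 XOR 1 = 0
net8 = net5 AND I1 = 1 AND 0 = 0
net11 = NOT I3 = NOT 0 = 1
net12 = net11 XOR net8 = 1 XOR 0 = 1
net13 = net3 XOR I3 = 0 XOR 0 = 0
net14 = net1 AND net7 = 1 AND 0 = 0
net17 = NOT net12 = NOT 1 = 0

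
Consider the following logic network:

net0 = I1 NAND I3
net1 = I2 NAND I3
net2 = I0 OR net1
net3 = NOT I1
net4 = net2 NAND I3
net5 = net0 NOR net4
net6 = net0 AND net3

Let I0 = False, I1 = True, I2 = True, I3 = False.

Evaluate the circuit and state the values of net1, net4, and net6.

net1 = True, net4 = True, net6 = False

net0 = I1 NAND I3 = True NAND False = True
net1 = I2 NAND I3 = True NAND False = True
net2 = I0 OR net1 = False OR True = True
net3 = NOT I1 = NOT True = False
net4 = net2 NAND I3 = True NAND False = True
net6 = net0 AND net3 = True AND False = False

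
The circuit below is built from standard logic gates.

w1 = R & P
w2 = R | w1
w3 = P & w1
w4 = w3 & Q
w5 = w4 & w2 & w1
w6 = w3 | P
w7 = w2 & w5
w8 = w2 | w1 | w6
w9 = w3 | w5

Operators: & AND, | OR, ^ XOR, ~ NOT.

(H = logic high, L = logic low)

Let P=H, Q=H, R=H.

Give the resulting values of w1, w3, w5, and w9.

w1 = R AND P = H AND H = H
w2 = R OR w1 = H OR H = H
w3 = P AND w1 = H AND H = H
w4 = w3 AND Q = H AND H = H
w5 = w4 AND w2 AND w1 = H AND H AND H = H
w9 = w3 OR w5 = H OR H = H

w1 = H, w3 = H, w5 = H, w9 = H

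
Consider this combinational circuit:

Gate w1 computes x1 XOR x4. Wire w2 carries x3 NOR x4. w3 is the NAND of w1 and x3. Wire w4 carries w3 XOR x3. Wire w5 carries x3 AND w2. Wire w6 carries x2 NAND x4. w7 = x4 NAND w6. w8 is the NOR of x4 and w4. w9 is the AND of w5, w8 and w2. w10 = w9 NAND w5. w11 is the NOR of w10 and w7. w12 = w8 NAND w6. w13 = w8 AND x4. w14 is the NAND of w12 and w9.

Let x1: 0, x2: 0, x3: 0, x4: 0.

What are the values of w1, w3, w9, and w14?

w1 = x1 XOR x4 = 0 XOR 0 = 0
w2 = x3 NOR x4 = 0 NOR 0 = 1
w3 = w1 NAND x3 = 0 NAND 0 = 1
w4 = w3 XOR x3 = 1 XOR 0 = 1
w5 = x3 AND w2 = 0 AND 1 = 0
w6 = x2 NAND x4 = 0 NAND 0 = 1
w8 = x4 NOR w4 = 0 NOR 1 = 0
w9 = w5 AND w8 AND w2 = 0 AND 0 AND 1 = 0
w12 = w8 NAND w6 = 0 NAND 1 = 1
w14 = w12 NAND w9 = 1 NAND 0 = 1

w1 = 0; w3 = 1; w9 = 0; w14 = 1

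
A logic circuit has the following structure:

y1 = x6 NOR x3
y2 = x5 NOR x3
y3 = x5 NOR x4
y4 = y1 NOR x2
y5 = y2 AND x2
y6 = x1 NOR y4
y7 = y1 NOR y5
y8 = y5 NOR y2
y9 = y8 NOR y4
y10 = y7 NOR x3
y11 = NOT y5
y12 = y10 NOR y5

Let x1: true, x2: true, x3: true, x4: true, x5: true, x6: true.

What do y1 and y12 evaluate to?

y1 = false; y12 = true

y1 = x6 NOR x3 = true NOR true = false
y2 = x5 NOR x3 = true NOR true = false
y5 = y2 AND x2 = false AND true = false
y7 = y1 NOR y5 = false NOR false = true
y10 = y7 NOR x3 = true NOR true = false
y12 = y10 NOR y5 = false NOR false = true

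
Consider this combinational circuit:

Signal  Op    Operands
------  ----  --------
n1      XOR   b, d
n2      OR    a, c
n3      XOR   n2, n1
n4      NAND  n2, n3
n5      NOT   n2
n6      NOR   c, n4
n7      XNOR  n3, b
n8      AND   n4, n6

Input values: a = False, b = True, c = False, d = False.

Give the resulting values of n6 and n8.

n1 = b XOR d = True XOR False = True
n2 = a OR c = False OR False = False
n3 = n2 XOR n1 = False XOR True = True
n4 = n2 NAND n3 = False NAND True = True
n6 = c NOR n4 = False NOR True = False
n8 = n4 AND n6 = True AND False = False

n6 = False  n8 = False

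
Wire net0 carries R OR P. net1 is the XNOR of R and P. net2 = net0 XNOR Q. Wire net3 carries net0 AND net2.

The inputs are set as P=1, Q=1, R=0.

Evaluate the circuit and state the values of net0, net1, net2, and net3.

net0 = R OR P = 0 OR 1 = 1
net1 = R XNOR P = 0 XNOR 1 = 0
net2 = net0 XNOR Q = 1 XNOR 1 = 1
net3 = net0 AND net2 = 1 AND 1 = 1

net0 = 1  net1 = 0  net2 = 1  net3 = 1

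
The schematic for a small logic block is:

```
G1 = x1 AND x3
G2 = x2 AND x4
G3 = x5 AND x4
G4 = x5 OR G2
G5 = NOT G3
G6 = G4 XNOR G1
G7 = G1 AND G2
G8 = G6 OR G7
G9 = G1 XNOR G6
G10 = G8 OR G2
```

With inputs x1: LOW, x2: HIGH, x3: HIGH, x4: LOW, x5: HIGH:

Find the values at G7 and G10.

G1 = x1 AND x3 = LOW AND HIGH = LOW
G2 = x2 AND x4 = HIGH AND LOW = LOW
G4 = x5 OR G2 = HIGH OR LOW = HIGH
G6 = G4 XNOR G1 = HIGH XNOR LOW = LOW
G7 = G1 AND G2 = LOW AND LOW = LOW
G8 = G6 OR G7 = LOW OR LOW = LOW
G10 = G8 OR G2 = LOW OR LOW = LOW

G7 = LOW, G10 = LOW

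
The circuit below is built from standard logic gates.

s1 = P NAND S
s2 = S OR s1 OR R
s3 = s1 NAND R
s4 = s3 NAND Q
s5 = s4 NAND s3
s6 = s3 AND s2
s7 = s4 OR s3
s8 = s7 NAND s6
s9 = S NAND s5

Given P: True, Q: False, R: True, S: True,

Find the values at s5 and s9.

s5 = False, s9 = True

s1 = P NAND S = True NAND True = False
s3 = s1 NAND R = False NAND True = True
s4 = s3 NAND Q = True NAND False = True
s5 = s4 NAND s3 = True NAND True = False
s9 = S NAND s5 = True NAND False = True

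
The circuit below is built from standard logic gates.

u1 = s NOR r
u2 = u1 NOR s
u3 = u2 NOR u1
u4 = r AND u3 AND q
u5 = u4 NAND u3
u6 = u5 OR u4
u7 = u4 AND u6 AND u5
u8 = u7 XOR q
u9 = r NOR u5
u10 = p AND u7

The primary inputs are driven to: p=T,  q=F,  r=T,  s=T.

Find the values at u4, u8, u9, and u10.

u1 = s NOR r = T NOR T = F
u2 = u1 NOR s = F NOR T = F
u3 = u2 NOR u1 = F NOR F = T
u4 = r AND u3 AND q = T AND T AND F = F
u5 = u4 NAND u3 = F NAND T = T
u6 = u5 OR u4 = T OR F = T
u7 = u4 AND u6 AND u5 = F AND T AND T = F
u8 = u7 XOR q = F XOR F = F
u9 = r NOR u5 = T NOR T = F
u10 = p AND u7 = T AND F = F

u4 = F, u8 = F, u9 = F, u10 = F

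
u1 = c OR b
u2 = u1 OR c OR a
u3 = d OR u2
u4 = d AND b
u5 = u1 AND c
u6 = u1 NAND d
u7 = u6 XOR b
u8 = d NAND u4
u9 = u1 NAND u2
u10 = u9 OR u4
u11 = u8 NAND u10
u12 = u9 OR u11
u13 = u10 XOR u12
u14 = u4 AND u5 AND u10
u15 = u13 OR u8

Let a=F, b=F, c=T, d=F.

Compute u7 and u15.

u1 = c OR b = T OR F = T
u2 = u1 OR c OR a = T OR T OR F = T
u4 = d AND b = F AND F = F
u6 = u1 NAND d = T NAND F = T
u7 = u6 XOR b = T XOR F = T
u8 = d NAND u4 = F NAND F = T
u9 = u1 NAND u2 = T NAND T = F
u10 = u9 OR u4 = F OR F = F
u11 = u8 NAND u10 = T NAND F = T
u12 = u9 OR u11 = F OR T = T
u13 = u10 XOR u12 = F XOR T = T
u15 = u13 OR u8 = T OR T = T

u7 = T; u15 = T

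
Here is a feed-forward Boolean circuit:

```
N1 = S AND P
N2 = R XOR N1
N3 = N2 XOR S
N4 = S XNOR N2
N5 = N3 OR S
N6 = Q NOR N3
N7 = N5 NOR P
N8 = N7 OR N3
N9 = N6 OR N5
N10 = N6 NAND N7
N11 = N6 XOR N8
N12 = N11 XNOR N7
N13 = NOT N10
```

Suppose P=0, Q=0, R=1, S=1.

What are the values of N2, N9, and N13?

N2 = 1  N9 = 1  N13 = 0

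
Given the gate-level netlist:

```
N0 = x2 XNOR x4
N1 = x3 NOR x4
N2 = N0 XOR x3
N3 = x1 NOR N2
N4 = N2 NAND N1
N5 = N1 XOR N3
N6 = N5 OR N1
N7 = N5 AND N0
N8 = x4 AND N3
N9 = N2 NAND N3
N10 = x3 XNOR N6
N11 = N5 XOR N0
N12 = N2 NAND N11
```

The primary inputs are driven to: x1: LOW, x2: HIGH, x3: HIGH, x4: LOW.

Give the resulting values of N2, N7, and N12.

N0 = x2 XNOR x4 = HIGH XNOR LOW = LOW
N1 = x3 NOR x4 = HIGH NOR LOW = LOW
N2 = N0 XOR x3 = LOW XOR HIGH = HIGH
N3 = x1 NOR N2 = LOW NOR HIGH = LOW
N5 = N1 XOR N3 = LOW XOR LOW = LOW
N7 = N5 AND N0 = LOW AND LOW = LOW
N11 = N5 XOR N0 = LOW XOR LOW = LOW
N12 = N2 NAND N11 = HIGH NAND LOW = HIGH

N2 = HIGH, N7 = LOW, N12 = HIGH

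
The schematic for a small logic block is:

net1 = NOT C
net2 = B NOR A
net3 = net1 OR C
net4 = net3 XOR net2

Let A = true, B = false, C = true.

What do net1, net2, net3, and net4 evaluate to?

net1 = NOT C = NOT true = false
net2 = B NOR A = false NOR true = false
net3 = net1 OR C = false OR true = true
net4 = net3 XOR net2 = true XOR false = true

net1 = false, net2 = false, net3 = true, net4 = true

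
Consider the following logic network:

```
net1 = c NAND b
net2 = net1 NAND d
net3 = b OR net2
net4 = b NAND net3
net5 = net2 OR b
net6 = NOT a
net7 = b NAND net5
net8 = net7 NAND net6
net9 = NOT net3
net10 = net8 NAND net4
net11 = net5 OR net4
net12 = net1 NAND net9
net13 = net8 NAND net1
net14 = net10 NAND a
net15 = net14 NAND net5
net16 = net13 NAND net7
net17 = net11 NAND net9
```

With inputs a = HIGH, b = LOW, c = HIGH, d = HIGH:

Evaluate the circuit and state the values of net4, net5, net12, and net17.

net1 = c NAND b = HIGH NAND LOW = HIGH
net2 = net1 NAND d = HIGH NAND HIGH = LOW
net3 = b OR net2 = LOW OR LOW = LOW
net4 = b NAND net3 = LOW NAND LOW = HIGH
net5 = net2 OR b = LOW OR LOW = LOW
net9 = NOT net3 = NOT LOW = HIGH
net11 = net5 OR net4 = LOW OR HIGH = HIGH
net12 = net1 NAND net9 = HIGH NAND HIGH = LOW
net17 = net11 NAND net9 = HIGH NAND HIGH = LOW

net4 = HIGH, net5 = LOW, net12 = LOW, net17 = LOW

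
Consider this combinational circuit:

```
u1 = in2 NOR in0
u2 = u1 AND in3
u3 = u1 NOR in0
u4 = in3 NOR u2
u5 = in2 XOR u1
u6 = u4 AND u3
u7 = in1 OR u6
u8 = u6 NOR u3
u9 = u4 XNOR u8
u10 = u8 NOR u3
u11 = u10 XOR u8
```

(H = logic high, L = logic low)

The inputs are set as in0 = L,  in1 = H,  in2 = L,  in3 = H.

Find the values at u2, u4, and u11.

u1 = in2 NOR in0 = L NOR L = H
u2 = u1 AND in3 = H AND H = H
u3 = u1 NOR in0 = H NOR L = L
u4 = in3 NOR u2 = H NOR H = L
u6 = u4 AND u3 = L AND L = L
u8 = u6 NOR u3 = L NOR L = H
u10 = u8 NOR u3 = H NOR L = L
u11 = u10 XOR u8 = L XOR H = H

u2 = H  u4 = L  u11 = H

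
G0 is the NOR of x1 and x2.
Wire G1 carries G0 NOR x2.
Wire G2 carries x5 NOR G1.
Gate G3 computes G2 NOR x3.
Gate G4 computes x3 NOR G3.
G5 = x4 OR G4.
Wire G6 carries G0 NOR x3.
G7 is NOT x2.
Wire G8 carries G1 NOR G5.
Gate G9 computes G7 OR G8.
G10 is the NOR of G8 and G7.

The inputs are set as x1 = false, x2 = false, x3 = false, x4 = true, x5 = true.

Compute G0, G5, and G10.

G0 = true; G5 = true; G10 = false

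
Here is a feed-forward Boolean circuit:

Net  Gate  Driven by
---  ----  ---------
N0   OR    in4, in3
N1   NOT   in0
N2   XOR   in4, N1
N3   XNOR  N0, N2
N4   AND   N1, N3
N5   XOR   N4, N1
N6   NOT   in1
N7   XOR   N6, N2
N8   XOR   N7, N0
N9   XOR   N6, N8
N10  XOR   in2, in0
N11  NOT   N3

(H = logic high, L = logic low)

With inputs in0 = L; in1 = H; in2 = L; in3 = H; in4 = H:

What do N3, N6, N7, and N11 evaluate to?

N3 = L, N6 = L, N7 = L, N11 = H

N0 = in4 OR in3 = H OR H = H
N1 = NOT in0 = NOT L = H
N2 = in4 XOR N1 = H XOR H = L
N3 = N0 XNOR N2 = H XNOR L = L
N6 = NOT in1 = NOT H = L
N7 = N6 XOR N2 = L XOR L = L
N11 = NOT N3 = NOT L = H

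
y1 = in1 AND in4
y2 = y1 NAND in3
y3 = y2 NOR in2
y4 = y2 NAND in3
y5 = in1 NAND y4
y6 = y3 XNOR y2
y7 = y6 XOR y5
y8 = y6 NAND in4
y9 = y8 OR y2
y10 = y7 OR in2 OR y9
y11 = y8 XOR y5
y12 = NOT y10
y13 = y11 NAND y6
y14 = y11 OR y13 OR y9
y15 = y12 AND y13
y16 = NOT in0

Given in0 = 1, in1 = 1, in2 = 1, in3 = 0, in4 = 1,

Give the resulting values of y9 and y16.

y1 = in1 AND in4 = 1 AND 1 = 1
y2 = y1 NAND in3 = 1 NAND 0 = 1
y3 = y2 NOR in2 = 1 NOR 1 = 0
y6 = y3 XNOR y2 = 0 XNOR 1 = 0
y8 = y6 NAND in4 = 0 NAND 1 = 1
y9 = y8 OR y2 = 1 OR 1 = 1
y16 = NOT in0 = NOT 1 = 0

y9 = 1; y16 = 0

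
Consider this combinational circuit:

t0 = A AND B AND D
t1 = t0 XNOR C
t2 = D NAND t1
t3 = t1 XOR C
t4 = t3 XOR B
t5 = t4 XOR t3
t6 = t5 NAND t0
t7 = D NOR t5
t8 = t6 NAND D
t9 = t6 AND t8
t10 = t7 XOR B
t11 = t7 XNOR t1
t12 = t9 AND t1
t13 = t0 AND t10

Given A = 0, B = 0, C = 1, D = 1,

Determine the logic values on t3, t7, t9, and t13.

t0 = A AND B AND D = 0 AND 0 AND 1 = 0
t1 = t0 XNOR C = 0 XNOR 1 = 0
t3 = t1 XOR C = 0 XOR 1 = 1
t4 = t3 XOR B = 1 XOR 0 = 1
t5 = t4 XOR t3 = 1 XOR 1 = 0
t6 = t5 NAND t0 = 0 NAND 0 = 1
t7 = D NOR t5 = 1 NOR 0 = 0
t8 = t6 NAND D = 1 NAND 1 = 0
t9 = t6 AND t8 = 1 AND 0 = 0
t10 = t7 XOR B = 0 XOR 0 = 0
t13 = t0 AND t10 = 0 AND 0 = 0

t3 = 1, t7 = 0, t9 = 0, t13 = 0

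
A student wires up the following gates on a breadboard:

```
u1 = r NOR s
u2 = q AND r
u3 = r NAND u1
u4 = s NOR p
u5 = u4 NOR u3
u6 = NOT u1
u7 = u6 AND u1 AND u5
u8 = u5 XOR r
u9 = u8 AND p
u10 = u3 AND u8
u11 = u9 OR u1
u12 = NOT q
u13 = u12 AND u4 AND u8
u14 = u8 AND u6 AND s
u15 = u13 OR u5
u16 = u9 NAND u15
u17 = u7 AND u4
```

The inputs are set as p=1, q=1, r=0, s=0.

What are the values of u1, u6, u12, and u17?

u1 = 1  u6 = 0  u12 = 0  u17 = 0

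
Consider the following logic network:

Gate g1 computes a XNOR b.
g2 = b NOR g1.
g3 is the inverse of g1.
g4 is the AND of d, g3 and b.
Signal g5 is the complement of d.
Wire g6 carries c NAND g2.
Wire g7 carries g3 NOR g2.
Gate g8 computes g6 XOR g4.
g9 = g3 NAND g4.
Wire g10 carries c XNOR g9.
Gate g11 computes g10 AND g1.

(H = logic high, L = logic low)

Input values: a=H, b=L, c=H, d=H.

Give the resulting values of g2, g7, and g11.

g2 = H  g7 = L  g11 = L

g1 = a XNOR b = H XNOR L = L
g2 = b NOR g1 = L NOR L = H
g3 = NOT g1 = NOT L = H
g4 = d AND g3 AND b = H AND H AND L = L
g7 = g3 NOR g2 = H NOR H = L
g9 = g3 NAND g4 = H NAND L = H
g10 = c XNOR g9 = H XNOR H = H
g11 = g10 AND g1 = H AND L = L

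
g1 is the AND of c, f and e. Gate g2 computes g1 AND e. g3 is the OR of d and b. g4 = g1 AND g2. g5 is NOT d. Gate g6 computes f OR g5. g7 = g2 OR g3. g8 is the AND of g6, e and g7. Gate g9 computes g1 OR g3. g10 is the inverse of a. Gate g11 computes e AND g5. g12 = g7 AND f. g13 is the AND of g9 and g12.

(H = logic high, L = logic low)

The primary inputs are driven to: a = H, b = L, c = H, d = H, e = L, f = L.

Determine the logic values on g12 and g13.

g12 = L, g13 = L

g1 = c AND f AND e = H AND L AND L = L
g2 = g1 AND e = L AND L = L
g3 = d OR b = H OR L = H
g7 = g2 OR g3 = L OR H = H
g9 = g1 OR g3 = L OR H = H
g12 = g7 AND f = H AND L = L
g13 = g9 AND g12 = H AND L = L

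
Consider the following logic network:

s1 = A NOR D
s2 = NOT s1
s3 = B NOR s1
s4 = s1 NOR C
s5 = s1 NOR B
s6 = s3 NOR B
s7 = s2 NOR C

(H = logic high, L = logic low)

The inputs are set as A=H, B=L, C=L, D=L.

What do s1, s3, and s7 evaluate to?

s1 = L  s3 = H  s7 = L

s1 = A NOR D = H NOR L = L
s2 = NOT s1 = NOT L = H
s3 = B NOR s1 = L NOR L = H
s7 = s2 NOR C = H NOR L = L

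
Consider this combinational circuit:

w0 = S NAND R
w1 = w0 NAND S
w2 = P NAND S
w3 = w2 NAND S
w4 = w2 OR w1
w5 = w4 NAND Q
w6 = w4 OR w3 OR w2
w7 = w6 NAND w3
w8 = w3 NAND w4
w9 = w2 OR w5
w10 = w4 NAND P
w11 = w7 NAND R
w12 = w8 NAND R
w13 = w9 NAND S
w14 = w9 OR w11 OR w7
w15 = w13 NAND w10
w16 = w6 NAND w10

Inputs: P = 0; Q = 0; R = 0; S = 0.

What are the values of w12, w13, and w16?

w12 = 1  w13 = 1  w16 = 0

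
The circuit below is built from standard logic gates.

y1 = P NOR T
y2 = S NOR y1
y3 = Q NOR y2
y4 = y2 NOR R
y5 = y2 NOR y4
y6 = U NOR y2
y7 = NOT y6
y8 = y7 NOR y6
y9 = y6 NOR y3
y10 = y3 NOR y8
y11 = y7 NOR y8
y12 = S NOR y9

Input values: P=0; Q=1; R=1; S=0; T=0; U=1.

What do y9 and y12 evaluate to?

y1 = P NOR T = 0 NOR 0 = 1
y2 = S NOR y1 = 0 NOR 1 = 0
y3 = Q NOR y2 = 1 NOR 0 = 0
y6 = U NOR y2 = 1 NOR 0 = 0
y9 = y6 NOR y3 = 0 NOR 0 = 1
y12 = S NOR y9 = 0 NOR 1 = 0

y9 = 1, y12 = 0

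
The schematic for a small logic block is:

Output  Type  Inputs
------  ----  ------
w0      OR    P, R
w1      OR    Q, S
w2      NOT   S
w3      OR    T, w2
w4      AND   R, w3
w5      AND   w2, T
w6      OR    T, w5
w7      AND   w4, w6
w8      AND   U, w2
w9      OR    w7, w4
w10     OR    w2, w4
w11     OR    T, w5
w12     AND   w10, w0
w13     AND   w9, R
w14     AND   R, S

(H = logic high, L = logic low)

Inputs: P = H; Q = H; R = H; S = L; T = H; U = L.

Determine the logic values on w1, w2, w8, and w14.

w1 = H  w2 = H  w8 = L  w14 = L

w1 = Q OR S = H OR L = H
w2 = NOT S = NOT L = H
w8 = U AND w2 = L AND H = L
w14 = R AND S = H AND L = L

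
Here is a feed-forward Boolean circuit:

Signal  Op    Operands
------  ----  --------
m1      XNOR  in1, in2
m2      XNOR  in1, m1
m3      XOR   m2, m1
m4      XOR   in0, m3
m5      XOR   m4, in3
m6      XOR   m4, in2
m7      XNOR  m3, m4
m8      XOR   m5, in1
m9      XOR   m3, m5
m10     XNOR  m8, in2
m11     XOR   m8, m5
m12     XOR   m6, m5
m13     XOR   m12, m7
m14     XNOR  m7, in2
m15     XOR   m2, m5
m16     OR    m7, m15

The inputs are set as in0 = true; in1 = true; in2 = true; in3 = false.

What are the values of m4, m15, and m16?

m4 = true, m15 = false, m16 = false

m1 = in1 XNOR in2 = true XNOR true = true
m2 = in1 XNOR m1 = true XNOR true = true
m3 = m2 XOR m1 = true XOR true = false
m4 = in0 XOR m3 = true XOR false = true
m5 = m4 XOR in3 = true XOR false = true
m7 = m3 XNOR m4 = false XNOR true = false
m15 = m2 XOR m5 = true XOR true = false
m16 = m7 OR m15 = false OR false = false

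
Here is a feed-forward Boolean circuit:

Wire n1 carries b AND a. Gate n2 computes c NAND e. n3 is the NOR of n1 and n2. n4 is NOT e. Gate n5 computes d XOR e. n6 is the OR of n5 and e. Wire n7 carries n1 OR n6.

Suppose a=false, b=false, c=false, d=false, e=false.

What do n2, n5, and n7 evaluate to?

n2 = true; n5 = false; n7 = false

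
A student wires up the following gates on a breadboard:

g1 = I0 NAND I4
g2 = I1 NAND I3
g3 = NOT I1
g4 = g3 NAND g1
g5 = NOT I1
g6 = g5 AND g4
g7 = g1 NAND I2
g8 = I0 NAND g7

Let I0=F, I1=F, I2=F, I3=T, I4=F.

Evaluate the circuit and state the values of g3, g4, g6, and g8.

g3 = T, g4 = F, g6 = F, g8 = T

g1 = I0 NAND I4 = F NAND F = T
g3 = NOT I1 = NOT F = T
g4 = g3 NAND g1 = T NAND T = F
g5 = NOT I1 = NOT F = T
g6 = g5 AND g4 = T AND F = F
g7 = g1 NAND I2 = T NAND F = T
g8 = I0 NAND g7 = F NAND T = T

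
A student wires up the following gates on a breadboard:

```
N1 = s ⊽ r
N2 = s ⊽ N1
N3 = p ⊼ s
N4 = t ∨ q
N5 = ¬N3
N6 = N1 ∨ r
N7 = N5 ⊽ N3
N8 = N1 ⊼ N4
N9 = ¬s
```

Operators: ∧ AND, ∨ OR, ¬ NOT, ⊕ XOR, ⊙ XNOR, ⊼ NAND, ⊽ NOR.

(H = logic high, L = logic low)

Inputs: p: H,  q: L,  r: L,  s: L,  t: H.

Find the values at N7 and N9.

N7 = L  N9 = H

N3 = p NAND s = H NAND L = H
N5 = NOT N3 = NOT H = L
N7 = N5 NOR N3 = L NOR H = L
N9 = NOT s = NOT L = H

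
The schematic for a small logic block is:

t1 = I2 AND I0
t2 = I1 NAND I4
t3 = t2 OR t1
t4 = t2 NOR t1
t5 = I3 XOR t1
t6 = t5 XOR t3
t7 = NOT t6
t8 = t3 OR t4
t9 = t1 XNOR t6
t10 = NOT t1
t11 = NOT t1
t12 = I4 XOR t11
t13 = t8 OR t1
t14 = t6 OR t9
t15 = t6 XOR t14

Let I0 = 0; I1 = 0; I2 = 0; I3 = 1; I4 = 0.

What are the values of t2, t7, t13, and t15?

t1 = I2 AND I0 = 0 AND 0 = 0
t2 = I1 NAND I4 = 0 NAND 0 = 1
t3 = t2 OR t1 = 1 OR 0 = 1
t4 = t2 NOR t1 = 1 NOR 0 = 0
t5 = I3 XOR t1 = 1 XOR 0 = 1
t6 = t5 XOR t3 = 1 XOR 1 = 0
t7 = NOT t6 = NOT 0 = 1
t8 = t3 OR t4 = 1 OR 0 = 1
t9 = t1 XNOR t6 = 0 XNOR 0 = 1
t13 = t8 OR t1 = 1 OR 0 = 1
t14 = t6 OR t9 = 0 OR 1 = 1
t15 = t6 XOR t14 = 0 XOR 1 = 1

t2 = 1; t7 = 1; t13 = 1; t15 = 1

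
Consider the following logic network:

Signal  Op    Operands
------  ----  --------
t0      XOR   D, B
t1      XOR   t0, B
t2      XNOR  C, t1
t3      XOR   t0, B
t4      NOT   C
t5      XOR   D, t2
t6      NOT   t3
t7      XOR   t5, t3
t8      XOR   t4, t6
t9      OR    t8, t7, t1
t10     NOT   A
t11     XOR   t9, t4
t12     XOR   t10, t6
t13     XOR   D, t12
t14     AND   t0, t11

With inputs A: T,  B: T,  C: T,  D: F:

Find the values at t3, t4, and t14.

t0 = D XOR B = F XOR T = T
t1 = t0 XOR B = T XOR T = F
t2 = C XNOR t1 = T XNOR F = F
t3 = t0 XOR B = T XOR T = F
t4 = NOT C = NOT T = F
t5 = D XOR t2 = F XOR F = F
t6 = NOT t3 = NOT F = T
t7 = t5 XOR t3 = F XOR F = F
t8 = t4 XOR t6 = F XOR T = T
t9 = t8 OR t7 OR t1 = T OR F OR F = T
t11 = t9 XOR t4 = T XOR F = T
t14 = t0 AND t11 = T AND T = T

t3 = F  t4 = F  t14 = T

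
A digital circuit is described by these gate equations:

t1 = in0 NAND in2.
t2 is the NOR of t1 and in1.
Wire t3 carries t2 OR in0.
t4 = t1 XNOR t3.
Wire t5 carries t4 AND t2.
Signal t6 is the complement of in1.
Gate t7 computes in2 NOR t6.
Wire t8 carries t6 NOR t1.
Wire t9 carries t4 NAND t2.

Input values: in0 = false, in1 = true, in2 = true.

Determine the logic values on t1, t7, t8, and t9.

t1 = in0 NAND in2 = false NAND true = true
t2 = t1 NOR in1 = true NOR true = false
t3 = t2 OR in0 = false OR false = false
t4 = t1 XNOR t3 = true XNOR false = false
t6 = NOT in1 = NOT true = false
t7 = in2 NOR t6 = true NOR false = false
t8 = t6 NOR t1 = false NOR true = false
t9 = t4 NAND t2 = false NAND false = true

t1 = true  t7 = false  t8 = false  t9 = true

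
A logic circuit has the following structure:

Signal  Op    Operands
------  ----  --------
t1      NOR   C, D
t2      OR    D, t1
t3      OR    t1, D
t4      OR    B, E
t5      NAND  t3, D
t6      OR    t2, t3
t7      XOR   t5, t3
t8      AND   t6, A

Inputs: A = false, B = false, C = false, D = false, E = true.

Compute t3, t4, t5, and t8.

t1 = C NOR D = false NOR false = true
t2 = D OR t1 = false OR true = true
t3 = t1 OR D = true OR false = true
t4 = B OR E = false OR true = true
t5 = t3 NAND D = true NAND false = true
t6 = t2 OR t3 = true OR true = true
t8 = t6 AND A = true AND false = false

t3 = true; t4 = true; t5 = true; t8 = false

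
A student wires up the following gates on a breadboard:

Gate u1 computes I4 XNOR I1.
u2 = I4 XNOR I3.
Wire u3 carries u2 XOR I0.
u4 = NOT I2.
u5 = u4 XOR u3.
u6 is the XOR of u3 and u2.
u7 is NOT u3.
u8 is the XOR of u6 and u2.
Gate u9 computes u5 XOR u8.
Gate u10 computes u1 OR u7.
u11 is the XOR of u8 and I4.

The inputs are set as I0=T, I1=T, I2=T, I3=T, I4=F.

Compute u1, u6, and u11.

u1 = F  u6 = T  u11 = T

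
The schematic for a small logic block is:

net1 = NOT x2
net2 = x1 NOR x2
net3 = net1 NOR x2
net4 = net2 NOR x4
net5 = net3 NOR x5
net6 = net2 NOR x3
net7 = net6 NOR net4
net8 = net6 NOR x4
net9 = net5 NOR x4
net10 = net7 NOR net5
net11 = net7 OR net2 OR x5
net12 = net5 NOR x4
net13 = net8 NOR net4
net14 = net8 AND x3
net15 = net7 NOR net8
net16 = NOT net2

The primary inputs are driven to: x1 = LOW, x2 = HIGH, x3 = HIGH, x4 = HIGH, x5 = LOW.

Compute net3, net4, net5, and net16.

net3 = LOW  net4 = LOW  net5 = HIGH  net16 = HIGH

net1 = NOT x2 = NOT HIGH = LOW
net2 = x1 NOR x2 = LOW NOR HIGH = LOW
net3 = net1 NOR x2 = LOW NOR HIGH = LOW
net4 = net2 NOR x4 = LOW NOR HIGH = LOW
net5 = net3 NOR x5 = LOW NOR LOW = HIGH
net16 = NOT net2 = NOT LOW = HIGH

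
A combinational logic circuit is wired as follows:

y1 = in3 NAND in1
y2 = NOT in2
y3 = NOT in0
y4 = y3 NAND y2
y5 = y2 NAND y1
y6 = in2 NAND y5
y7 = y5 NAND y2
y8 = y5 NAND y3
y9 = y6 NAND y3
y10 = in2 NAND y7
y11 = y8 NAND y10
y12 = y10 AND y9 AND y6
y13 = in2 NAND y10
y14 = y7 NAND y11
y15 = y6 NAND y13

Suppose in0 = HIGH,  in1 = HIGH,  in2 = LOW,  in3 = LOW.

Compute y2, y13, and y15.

y1 = in3 NAND in1 = LOW NAND HIGH = HIGH
y2 = NOT in2 = NOT LOW = HIGH
y5 = y2 NAND y1 = HIGH NAND HIGH = LOW
y6 = in2 NAND y5 = LOW NAND LOW = HIGH
y7 = y5 NAND y2 = LOW NAND HIGH = HIGH
y10 = in2 NAND y7 = LOW NAND HIGH = HIGH
y13 = in2 NAND y10 = LOW NAND HIGH = HIGH
y15 = y6 NAND y13 = HIGH NAND HIGH = LOW

y2 = HIGH, y13 = HIGH, y15 = LOW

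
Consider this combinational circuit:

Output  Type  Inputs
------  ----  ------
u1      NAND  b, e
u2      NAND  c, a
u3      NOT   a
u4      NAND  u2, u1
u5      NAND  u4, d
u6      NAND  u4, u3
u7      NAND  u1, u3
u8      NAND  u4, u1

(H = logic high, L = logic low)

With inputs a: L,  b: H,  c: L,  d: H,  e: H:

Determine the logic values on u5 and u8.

u1 = b NAND e = H NAND H = L
u2 = c NAND a = L NAND L = H
u4 = u2 NAND u1 = H NAND L = H
u5 = u4 NAND d = H NAND H = L
u8 = u4 NAND u1 = H NAND L = H

u5 = L; u8 = H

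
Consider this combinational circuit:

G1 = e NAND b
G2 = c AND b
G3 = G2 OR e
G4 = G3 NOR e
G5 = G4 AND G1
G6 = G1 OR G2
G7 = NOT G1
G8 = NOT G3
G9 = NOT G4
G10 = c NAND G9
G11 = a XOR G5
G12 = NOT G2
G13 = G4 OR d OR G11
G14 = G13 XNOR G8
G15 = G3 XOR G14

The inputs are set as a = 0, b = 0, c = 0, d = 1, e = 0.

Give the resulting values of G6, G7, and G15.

G6 = 1  G7 = 0  G15 = 1

G1 = e NAND b = 0 NAND 0 = 1
G2 = c AND b = 0 AND 0 = 0
G3 = G2 OR e = 0 OR 0 = 0
G4 = G3 NOR e = 0 NOR 0 = 1
G5 = G4 AND G1 = 1 AND 1 = 1
G6 = G1 OR G2 = 1 OR 0 = 1
G7 = NOT G1 = NOT 1 = 0
G8 = NOT G3 = NOT 0 = 1
G11 = a XOR G5 = 0 XOR 1 = 1
G13 = G4 OR d OR G11 = 1 OR 1 OR 1 = 1
G14 = G13 XNOR G8 = 1 XNOR 1 = 1
G15 = G3 XOR G14 = 0 XOR 1 = 1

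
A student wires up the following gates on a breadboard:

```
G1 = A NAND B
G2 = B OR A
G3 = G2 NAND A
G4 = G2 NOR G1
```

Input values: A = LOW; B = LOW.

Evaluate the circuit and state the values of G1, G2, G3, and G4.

G1 = HIGH, G2 = LOW, G3 = HIGH, G4 = LOW

G1 = A NAND B = LOW NAND LOW = HIGH
G2 = B OR A = LOW OR LOW = LOW
G3 = G2 NAND A = LOW NAND LOW = HIGH
G4 = G2 NOR G1 = LOW NOR HIGH = LOW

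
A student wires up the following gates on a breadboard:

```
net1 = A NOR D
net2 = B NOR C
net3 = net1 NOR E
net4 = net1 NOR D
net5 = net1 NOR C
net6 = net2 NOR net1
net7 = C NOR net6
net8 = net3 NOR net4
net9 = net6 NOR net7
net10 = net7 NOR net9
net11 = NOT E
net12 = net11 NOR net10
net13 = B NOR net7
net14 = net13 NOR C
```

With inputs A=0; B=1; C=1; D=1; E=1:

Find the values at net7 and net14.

net1 = A NOR D = 0 NOR 1 = 0
net2 = B NOR C = 1 NOR 1 = 0
net6 = net2 NOR net1 = 0 NOR 0 = 1
net7 = C NOR net6 = 1 NOR 1 = 0
net13 = B NOR net7 = 1 NOR 0 = 0
net14 = net13 NOR C = 0 NOR 1 = 0

net7 = 0  net14 = 0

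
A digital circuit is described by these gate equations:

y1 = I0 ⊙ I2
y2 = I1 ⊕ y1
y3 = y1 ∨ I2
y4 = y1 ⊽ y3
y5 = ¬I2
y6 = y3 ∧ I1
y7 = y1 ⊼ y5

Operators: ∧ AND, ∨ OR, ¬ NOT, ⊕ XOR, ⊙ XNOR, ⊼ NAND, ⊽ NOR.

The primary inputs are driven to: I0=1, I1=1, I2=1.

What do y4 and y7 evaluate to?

y4 = 0, y7 = 1

y1 = I0 XNOR I2 = 1 XNOR 1 = 1
y3 = y1 OR I2 = 1 OR 1 = 1
y4 = y1 NOR y3 = 1 NOR 1 = 0
y5 = NOT I2 = NOT 1 = 0
y7 = y1 NAND y5 = 1 NAND 0 = 1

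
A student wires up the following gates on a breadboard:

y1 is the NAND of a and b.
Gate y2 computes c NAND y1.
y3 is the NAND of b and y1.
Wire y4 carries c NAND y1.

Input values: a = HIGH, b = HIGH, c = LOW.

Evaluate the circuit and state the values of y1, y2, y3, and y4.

y1 = a NAND b = HIGH NAND HIGH = LOW
y2 = c NAND y1 = LOW NAND LOW = HIGH
y3 = b NAND y1 = HIGH NAND LOW = HIGH
y4 = c NAND y1 = LOW NAND LOW = HIGH

y1 = LOW, y2 = HIGH, y3 = HIGH, y4 = HIGH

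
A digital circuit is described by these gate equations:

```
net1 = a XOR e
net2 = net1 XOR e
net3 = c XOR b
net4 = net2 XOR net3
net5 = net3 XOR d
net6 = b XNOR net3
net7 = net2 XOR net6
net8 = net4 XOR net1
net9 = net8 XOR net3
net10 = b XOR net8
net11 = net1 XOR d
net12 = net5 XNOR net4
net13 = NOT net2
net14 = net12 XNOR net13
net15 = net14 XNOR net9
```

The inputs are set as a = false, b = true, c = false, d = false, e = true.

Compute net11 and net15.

net11 = true, net15 = true

net1 = a XOR e = false XOR true = true
net2 = net1 XOR e = true XOR true = false
net3 = c XOR b = false XOR true = true
net4 = net2 XOR net3 = false XOR true = true
net5 = net3 XOR d = true XOR false = true
net8 = net4 XOR net1 = true XOR true = false
net9 = net8 XOR net3 = false XOR true = true
net11 = net1 XOR d = true XOR false = true
net12 = net5 XNOR net4 = true XNOR true = true
net13 = NOT net2 = NOT false = true
net14 = net12 XNOR net13 = true XNOR true = true
net15 = net14 XNOR net9 = true XNOR true = true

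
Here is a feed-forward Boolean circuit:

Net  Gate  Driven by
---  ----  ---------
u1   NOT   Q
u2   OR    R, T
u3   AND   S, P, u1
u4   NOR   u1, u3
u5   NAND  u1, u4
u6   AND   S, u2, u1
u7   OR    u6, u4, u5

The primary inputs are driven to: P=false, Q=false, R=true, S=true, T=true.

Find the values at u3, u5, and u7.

u3 = false, u5 = true, u7 = true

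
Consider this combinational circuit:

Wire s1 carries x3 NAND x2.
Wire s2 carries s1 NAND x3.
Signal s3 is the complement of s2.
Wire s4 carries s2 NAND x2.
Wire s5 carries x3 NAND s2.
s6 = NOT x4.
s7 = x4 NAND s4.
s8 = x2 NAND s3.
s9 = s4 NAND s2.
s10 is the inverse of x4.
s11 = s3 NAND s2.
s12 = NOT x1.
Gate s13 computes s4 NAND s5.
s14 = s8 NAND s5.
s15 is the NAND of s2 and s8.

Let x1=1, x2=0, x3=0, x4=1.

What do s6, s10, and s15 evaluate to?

s6 = 0  s10 = 0  s15 = 0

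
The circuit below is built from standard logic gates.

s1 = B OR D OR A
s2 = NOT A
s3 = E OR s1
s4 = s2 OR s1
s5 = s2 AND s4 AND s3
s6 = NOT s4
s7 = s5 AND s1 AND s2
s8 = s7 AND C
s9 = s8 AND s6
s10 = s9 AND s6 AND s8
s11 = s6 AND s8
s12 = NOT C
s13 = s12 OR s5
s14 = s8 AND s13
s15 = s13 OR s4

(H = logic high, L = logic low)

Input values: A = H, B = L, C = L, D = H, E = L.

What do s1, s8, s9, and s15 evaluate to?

s1 = B OR D OR A = L OR H OR H = H
s2 = NOT A = NOT H = L
s3 = E OR s1 = L OR H = H
s4 = s2 OR s1 = L OR H = H
s5 = s2 AND s4 AND s3 = L AND H AND H = L
s6 = NOT s4 = NOT H = L
s7 = s5 AND s1 AND s2 = L AND H AND L = L
s8 = s7 AND C = L AND L = L
s9 = s8 AND s6 = L AND L = L
s12 = NOT C = NOT L = H
s13 = s12 OR s5 = H OR L = H
s15 = s13 OR s4 = H OR H = H

s1 = H, s8 = L, s9 = L, s15 = H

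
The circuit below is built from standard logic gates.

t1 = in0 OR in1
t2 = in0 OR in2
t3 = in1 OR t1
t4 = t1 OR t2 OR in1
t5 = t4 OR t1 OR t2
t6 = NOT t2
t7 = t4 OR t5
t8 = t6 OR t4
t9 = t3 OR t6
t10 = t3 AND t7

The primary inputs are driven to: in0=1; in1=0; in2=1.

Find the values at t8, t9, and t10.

t8 = 1, t9 = 1, t10 = 1

t1 = in0 OR in1 = 1 OR 0 = 1
t2 = in0 OR in2 = 1 OR 1 = 1
t3 = in1 OR t1 = 0 OR 1 = 1
t4 = t1 OR t2 OR in1 = 1 OR 1 OR 0 = 1
t5 = t4 OR t1 OR t2 = 1 OR 1 OR 1 = 1
t6 = NOT t2 = NOT 1 = 0
t7 = t4 OR t5 = 1 OR 1 = 1
t8 = t6 OR t4 = 0 OR 1 = 1
t9 = t3 OR t6 = 1 OR 0 = 1
t10 = t3 AND t7 = 1 AND 1 = 1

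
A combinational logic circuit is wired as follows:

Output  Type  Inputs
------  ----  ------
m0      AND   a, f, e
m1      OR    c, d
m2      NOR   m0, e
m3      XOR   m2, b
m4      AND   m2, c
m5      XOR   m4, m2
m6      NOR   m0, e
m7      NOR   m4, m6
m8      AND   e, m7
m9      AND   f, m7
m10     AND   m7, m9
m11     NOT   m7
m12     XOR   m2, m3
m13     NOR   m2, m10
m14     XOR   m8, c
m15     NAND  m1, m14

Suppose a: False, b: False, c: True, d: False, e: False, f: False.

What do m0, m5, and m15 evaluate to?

m0 = False, m5 = False, m15 = False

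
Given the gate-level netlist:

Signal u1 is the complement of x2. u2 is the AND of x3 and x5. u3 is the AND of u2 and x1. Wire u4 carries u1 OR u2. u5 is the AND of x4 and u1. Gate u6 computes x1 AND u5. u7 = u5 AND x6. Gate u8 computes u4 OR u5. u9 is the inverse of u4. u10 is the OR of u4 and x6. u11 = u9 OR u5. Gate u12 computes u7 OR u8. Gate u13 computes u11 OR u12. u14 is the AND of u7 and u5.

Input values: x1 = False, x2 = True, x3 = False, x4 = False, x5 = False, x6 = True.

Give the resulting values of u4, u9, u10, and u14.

u1 = NOT x2 = NOT True = False
u2 = x3 AND x5 = False AND False = False
u4 = u1 OR u2 = False OR False = False
u5 = x4 AND u1 = False AND False = False
u7 = u5 AND x6 = False AND True = False
u9 = NOT u4 = NOT False = True
u10 = u4 OR x6 = False OR True = True
u14 = u7 AND u5 = False AND False = False

u4 = False  u9 = True  u10 = True  u14 = False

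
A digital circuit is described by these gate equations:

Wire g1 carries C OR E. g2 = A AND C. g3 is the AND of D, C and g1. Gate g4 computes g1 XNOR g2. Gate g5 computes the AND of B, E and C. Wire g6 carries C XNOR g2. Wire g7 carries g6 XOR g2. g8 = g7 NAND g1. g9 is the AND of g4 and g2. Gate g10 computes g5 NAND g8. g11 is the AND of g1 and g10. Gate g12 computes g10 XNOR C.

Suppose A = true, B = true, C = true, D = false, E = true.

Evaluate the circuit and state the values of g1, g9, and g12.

g1 = true; g9 = true; g12 = false

g1 = C OR E = true OR true = true
g2 = A AND C = true AND true = true
g4 = g1 XNOR g2 = true XNOR true = true
g5 = B AND E AND C = true AND true AND true = true
g6 = C XNOR g2 = true XNOR true = true
g7 = g6 XOR g2 = true XOR true = false
g8 = g7 NAND g1 = false NAND true = true
g9 = g4 AND g2 = true AND true = true
g10 = g5 NAND g8 = true NAND true = false
g12 = g10 XNOR C = false XNOR true = false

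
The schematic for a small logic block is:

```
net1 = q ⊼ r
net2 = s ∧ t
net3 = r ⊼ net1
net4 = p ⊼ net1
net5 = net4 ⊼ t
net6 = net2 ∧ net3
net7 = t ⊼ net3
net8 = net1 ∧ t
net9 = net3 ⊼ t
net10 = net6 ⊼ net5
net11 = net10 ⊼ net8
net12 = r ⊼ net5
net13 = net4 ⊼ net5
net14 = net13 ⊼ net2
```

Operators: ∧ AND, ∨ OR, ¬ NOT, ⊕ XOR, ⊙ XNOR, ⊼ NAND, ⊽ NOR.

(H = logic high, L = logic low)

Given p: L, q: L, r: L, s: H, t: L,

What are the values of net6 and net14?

net1 = q NAND r = L NAND L = H
net2 = s AND t = H AND L = L
net3 = r NAND net1 = L NAND H = H
net4 = p NAND net1 = L NAND H = H
net5 = net4 NAND t = H NAND L = H
net6 = net2 AND net3 = L AND H = L
net13 = net4 NAND net5 = H NAND H = L
net14 = net13 NAND net2 = L NAND L = H

net6 = L, net14 = H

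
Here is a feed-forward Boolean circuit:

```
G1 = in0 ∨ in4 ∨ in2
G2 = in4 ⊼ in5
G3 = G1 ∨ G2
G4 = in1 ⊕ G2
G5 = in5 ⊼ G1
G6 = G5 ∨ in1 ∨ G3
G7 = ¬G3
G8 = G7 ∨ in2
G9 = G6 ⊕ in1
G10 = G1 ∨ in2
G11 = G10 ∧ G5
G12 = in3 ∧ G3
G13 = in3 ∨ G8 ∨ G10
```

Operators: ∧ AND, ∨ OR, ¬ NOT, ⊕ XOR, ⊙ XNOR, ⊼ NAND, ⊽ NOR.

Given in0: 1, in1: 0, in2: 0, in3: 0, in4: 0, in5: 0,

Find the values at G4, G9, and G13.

G1 = in0 OR in4 OR in2 = 1 OR 0 OR 0 = 1
G2 = in4 NAND in5 = 0 NAND 0 = 1
G3 = G1 OR G2 = 1 OR 1 = 1
G4 = in1 XOR G2 = 0 XOR 1 = 1
G5 = in5 NAND G1 = 0 NAND 1 = 1
G6 = G5 OR in1 OR G3 = 1 OR 0 OR 1 = 1
G7 = NOT G3 = NOT 1 = 0
G8 = G7 OR in2 = 0 OR 0 = 0
G9 = G6 XOR in1 = 1 XOR 0 = 1
G10 = G1 OR in2 = 1 OR 0 = 1
G13 = in3 OR G8 OR G10 = 0 OR 0 OR 1 = 1

G4 = 1  G9 = 1  G13 = 1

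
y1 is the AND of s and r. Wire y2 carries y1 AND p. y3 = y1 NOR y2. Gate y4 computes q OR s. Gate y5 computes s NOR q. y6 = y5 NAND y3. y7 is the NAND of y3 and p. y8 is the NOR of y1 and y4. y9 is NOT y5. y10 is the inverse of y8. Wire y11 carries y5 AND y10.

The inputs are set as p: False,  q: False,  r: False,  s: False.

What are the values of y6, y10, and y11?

y1 = s AND r = False AND False = False
y2 = y1 AND p = False AND False = False
y3 = y1 NOR y2 = False NOR False = True
y4 = q OR s = False OR False = False
y5 = s NOR q = False NOR False = True
y6 = y5 NAND y3 = True NAND True = False
y8 = y1 NOR y4 = False NOR False = True
y10 = NOT y8 = NOT True = False
y11 = y5 AND y10 = True AND False = False

y6 = False; y10 = False; y11 = False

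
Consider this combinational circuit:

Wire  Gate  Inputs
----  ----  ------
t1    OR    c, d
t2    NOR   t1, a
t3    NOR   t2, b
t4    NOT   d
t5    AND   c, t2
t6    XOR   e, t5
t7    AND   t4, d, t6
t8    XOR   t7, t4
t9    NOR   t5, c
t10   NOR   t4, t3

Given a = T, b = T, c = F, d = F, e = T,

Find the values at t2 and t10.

t2 = F; t10 = F

t1 = c OR d = F OR F = F
t2 = t1 NOR a = F NOR T = F
t3 = t2 NOR b = F NOR T = F
t4 = NOT d = NOT F = T
t10 = t4 NOR t3 = T NOR F = F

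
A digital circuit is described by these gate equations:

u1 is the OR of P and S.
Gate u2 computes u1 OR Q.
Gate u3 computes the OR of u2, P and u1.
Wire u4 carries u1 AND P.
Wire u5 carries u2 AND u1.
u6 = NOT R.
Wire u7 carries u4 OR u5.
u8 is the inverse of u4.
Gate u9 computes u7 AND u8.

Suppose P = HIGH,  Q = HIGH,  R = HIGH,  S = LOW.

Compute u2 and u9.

u2 = HIGH; u9 = LOW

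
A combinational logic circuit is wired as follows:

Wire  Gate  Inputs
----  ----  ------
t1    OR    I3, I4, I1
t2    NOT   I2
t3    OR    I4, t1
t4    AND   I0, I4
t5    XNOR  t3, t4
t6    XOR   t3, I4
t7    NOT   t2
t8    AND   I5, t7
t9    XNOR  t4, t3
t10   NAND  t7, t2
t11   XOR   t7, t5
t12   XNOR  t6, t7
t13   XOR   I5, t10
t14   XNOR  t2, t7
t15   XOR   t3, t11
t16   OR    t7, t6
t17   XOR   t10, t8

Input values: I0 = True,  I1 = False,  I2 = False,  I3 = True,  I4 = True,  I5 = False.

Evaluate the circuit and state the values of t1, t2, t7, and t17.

t1 = True, t2 = True, t7 = False, t17 = True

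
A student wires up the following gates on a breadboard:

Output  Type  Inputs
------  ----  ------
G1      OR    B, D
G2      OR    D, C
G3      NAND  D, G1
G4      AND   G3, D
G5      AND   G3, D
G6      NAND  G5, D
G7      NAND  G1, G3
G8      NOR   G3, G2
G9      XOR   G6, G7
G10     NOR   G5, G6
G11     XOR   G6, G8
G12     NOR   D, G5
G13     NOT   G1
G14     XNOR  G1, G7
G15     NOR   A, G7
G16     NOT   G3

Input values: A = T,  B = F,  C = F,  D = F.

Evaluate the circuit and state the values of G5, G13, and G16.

G1 = B OR D = F OR F = F
G3 = D NAND G1 = F NAND F = T
G5 = G3 AND D = T AND F = F
G13 = NOT G1 = NOT F = T
G16 = NOT G3 = NOT T = F

G5 = F, G13 = T, G16 = F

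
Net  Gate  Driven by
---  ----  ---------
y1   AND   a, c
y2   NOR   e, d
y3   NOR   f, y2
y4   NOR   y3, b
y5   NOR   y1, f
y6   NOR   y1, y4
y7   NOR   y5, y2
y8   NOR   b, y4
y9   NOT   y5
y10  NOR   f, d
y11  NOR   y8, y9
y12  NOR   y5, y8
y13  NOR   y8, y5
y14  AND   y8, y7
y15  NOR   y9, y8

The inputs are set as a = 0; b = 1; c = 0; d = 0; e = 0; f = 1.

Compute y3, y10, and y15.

y1 = a AND c = 0 AND 0 = 0
y2 = e NOR d = 0 NOR 0 = 1
y3 = f NOR y2 = 1 NOR 1 = 0
y4 = y3 NOR b = 0 NOR 1 = 0
y5 = y1 NOR f = 0 NOR 1 = 0
y8 = b NOR y4 = 1 NOR 0 = 0
y9 = NOT y5 = NOT 0 = 1
y10 = f NOR d = 1 NOR 0 = 0
y15 = y9 NOR y8 = 1 NOR 0 = 0

y3 = 0  y10 = 0  y15 = 0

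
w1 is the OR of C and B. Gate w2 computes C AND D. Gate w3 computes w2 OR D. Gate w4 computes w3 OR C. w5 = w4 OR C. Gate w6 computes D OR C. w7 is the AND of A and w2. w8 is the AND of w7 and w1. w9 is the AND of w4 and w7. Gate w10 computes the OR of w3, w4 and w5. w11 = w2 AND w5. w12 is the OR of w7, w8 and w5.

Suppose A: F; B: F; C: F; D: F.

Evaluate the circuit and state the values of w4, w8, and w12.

w1 = C OR B = F OR F = F
w2 = C AND D = F AND F = F
w3 = w2 OR D = F OR F = F
w4 = w3 OR C = F OR F = F
w5 = w4 OR C = F OR F = F
w7 = A AND w2 = F AND F = F
w8 = w7 AND w1 = F AND F = F
w12 = w7 OR w8 OR w5 = F OR F OR F = F

w4 = F, w8 = F, w12 = F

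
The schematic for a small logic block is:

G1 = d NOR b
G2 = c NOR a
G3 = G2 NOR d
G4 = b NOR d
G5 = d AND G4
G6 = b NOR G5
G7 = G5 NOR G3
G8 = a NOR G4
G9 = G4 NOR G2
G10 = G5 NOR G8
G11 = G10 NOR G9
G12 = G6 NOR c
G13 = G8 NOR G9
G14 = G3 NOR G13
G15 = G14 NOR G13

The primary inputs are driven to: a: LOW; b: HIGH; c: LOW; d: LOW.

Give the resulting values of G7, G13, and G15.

G7 = HIGH; G13 = LOW; G15 = LOW

G2 = c NOR a = LOW NOR LOW = HIGH
G3 = G2 NOR d = HIGH NOR LOW = LOW
G4 = b NOR d = HIGH NOR LOW = LOW
G5 = d AND G4 = LOW AND LOW = LOW
G7 = G5 NOR G3 = LOW NOR LOW = HIGH
G8 = a NOR G4 = LOW NOR LOW = HIGH
G9 = G4 NOR G2 = LOW NOR HIGH = LOW
G13 = G8 NOR G9 = HIGH NOR LOW = LOW
G14 = G3 NOR G13 = LOW NOR LOW = HIGH
G15 = G14 NOR G13 = HIGH NOR LOW = LOW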